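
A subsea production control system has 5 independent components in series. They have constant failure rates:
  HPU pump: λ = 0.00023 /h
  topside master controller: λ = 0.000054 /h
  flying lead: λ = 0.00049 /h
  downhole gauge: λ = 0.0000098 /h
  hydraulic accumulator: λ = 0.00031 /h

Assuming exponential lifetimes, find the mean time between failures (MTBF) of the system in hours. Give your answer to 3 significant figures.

Series of exponential components: λ_sys = Σ λ_i
λ_sys = 0.00023 + 0.000054 + 0.00049 + 0.0000098 + 0.00031 = 1.0938e-03 /h
MTBF = 1 / λ_sys = 914 h

914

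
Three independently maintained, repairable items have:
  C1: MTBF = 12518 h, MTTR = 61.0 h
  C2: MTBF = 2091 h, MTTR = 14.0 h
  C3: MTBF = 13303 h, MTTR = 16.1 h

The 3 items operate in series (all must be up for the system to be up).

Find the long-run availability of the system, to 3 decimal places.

A(C1) = MTBF/(MTBF+MTTR) = 12518/(12518+61.0) = 0.995151
A(C2) = MTBF/(MTBF+MTTR) = 2091/(2091+14.0) = 0.993349
A(C3) = MTBF/(MTBF+MTTR) = 13303/(13303+16.1) = 0.998791
Series availability: 0.995151 × 0.993349 × 0.998791 = 0.987

0.987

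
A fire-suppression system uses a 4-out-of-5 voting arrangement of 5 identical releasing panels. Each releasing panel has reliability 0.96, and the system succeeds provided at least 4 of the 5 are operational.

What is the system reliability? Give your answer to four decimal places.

0.9852

R = Σ_{i=4}^{5} C(5,i) p^i (1−p)^{5−i} with p = 0.96
C(5,4)·0.96^4·0.04^1 = 0.169869
C(5,5)·0.96^5·0.04^0 = 0.815373
Sum = 0.9852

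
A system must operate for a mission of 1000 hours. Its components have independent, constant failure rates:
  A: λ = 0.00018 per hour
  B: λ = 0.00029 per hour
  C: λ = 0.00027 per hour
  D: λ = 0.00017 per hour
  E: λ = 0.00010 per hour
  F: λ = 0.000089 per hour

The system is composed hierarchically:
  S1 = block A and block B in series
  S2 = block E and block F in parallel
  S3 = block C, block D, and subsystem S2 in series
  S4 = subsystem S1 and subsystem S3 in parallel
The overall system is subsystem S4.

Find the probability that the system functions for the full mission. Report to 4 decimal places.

0.8646

R(A) = exp(−0.00018 × 1000) = 0.835270
R(B) = exp(−0.00029 × 1000) = 0.748264
R(C) = exp(−0.00027 × 1000) = 0.763379
R(D) = exp(−0.00017 × 1000) = 0.843665
R(E) = exp(−0.00010 × 1000) = 0.904837
R(F) = exp(−0.000089 × 1000) = 0.914846
Series (A and B): 0.835270 × 0.748264 = 0.625002
Parallel (E and F): 1 − (1 − 0.904837)(1 − 0.914846) = 0.991896
Series (C, D, and [0.991896]): 0.763379 × 0.843665 × 0.991896 = 0.638817
Parallel ([0.625002] and [0.638817]): 1 − (1 − 0.625002)(1 − 0.638817) = 0.8646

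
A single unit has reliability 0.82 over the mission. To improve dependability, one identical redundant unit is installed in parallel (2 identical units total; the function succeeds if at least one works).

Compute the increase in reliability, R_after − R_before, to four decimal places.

0.1476

R_before = 0.82
R_after = 1 − (1 − 0.82)^2 = 0.9676
ΔR = 0.9676 − 0.82 = 0.1476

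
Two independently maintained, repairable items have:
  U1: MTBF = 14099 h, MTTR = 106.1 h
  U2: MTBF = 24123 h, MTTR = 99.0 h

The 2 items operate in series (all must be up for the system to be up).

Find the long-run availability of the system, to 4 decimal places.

0.9885

A(U1) = MTBF/(MTBF+MTTR) = 14099/(14099+106.1) = 0.992531
A(U2) = MTBF/(MTBF+MTTR) = 24123/(24123+99.0) = 0.995913
Series availability: 0.992531 × 0.995913 = 0.9885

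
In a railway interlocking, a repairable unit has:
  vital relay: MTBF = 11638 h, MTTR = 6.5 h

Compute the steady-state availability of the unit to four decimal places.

A(vital relay) = MTBF/(MTBF+MTTR) = 11638/(11638+6.5) = 0.9994

0.9994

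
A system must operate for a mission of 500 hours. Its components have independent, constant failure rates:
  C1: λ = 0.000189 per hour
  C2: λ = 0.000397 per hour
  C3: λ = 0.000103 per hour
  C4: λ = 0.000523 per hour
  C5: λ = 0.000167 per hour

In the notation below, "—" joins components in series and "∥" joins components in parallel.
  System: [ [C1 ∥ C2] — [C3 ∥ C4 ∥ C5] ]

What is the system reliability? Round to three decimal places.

0.983

R(C1) = exp(−0.000189 × 500) = 0.90983
R(C2) = exp(−0.000397 × 500) = 0.81996
R(C3) = exp(−0.000103 × 500) = 0.94980
R(C4) = exp(−0.000523 × 500) = 0.76990
R(C5) = exp(−0.000167 × 500) = 0.91989
Parallel (C1 and C2): 1 − (1 − 0.90983)(1 − 0.81996) = 0.98377
Parallel (C3, C4, and C5): 1 − (1 − 0.94980)(1 − 0.76990)(1 − 0.91989) = 0.99907
Series ([0.98377] and [0.99907]): 0.98377 × 0.99907 = 0.983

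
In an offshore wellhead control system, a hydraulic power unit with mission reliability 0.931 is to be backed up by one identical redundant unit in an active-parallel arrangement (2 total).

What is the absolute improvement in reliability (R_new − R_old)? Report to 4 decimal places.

0.0642

R_before = 0.931
R_after = 1 − (1 − 0.931)^2 = 0.9952
ΔR = 0.9952 − 0.931 = 0.0642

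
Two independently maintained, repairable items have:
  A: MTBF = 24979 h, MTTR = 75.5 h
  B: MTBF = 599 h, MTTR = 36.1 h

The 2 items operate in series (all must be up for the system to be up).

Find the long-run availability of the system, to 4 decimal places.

0.9403

A(A) = MTBF/(MTBF+MTTR) = 24979/(24979+75.5) = 0.996987
A(B) = MTBF/(MTBF+MTTR) = 599/(599+36.1) = 0.943159
Series availability: 0.996987 × 0.943159 = 0.9403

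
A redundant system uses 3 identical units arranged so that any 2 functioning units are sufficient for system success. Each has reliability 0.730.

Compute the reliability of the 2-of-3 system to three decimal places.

0.821

R = Σ_{i=2}^{3} C(3,i) p^i (1−p)^{3−i} with p = 0.730
C(3,2)·0.730^2·0.270^1 = 0.43165
C(3,3)·0.730^3·0.270^0 = 0.38902
Sum = 0.821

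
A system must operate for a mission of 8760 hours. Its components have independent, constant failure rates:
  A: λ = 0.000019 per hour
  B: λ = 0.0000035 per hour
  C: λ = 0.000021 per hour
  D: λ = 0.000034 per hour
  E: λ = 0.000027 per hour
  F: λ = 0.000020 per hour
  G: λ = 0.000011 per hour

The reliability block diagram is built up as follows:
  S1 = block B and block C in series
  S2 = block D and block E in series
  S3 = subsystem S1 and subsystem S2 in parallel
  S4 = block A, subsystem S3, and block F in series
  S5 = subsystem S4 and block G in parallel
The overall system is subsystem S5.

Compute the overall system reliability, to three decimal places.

R(A) = exp(−0.000019 × 8760) = 0.84667
R(B) = exp(−0.0000035 × 8760) = 0.96981
R(C) = exp(−0.000021 × 8760) = 0.83197
R(D) = exp(−0.000034 × 8760) = 0.74242
R(E) = exp(−0.000027 × 8760) = 0.78937
R(F) = exp(−0.000020 × 8760) = 0.83929
R(G) = exp(−0.000011 × 8760) = 0.90814
Series (B and C): 0.96981 × 0.83197 = 0.80685
Series (D and E): 0.74242 × 0.78937 = 0.58604
Parallel ([0.80685] and [0.58604]): 1 − (1 − 0.80685)(1 − 0.58604) = 0.92004
Series (A, [0.92004], and F): 0.84667 × 0.92004 × 0.83929 = 0.65378
Parallel ([0.65378] and G): 1 − (1 − 0.65378)(1 − 0.90814) = 0.968

0.968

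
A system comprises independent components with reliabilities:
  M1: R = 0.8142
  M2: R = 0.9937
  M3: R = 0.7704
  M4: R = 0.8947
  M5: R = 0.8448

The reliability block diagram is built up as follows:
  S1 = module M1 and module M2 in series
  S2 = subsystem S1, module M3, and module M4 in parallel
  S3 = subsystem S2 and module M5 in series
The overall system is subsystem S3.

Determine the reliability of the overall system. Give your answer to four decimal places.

0.8409

Series (M1 and M2): 0.814200 × 0.993700 = 0.809071
Parallel ([0.809071], M3, and M4): 1 − (1 − 0.809071)(1 − 0.770400)(1 − 0.894700) = 0.995384
Series ([0.995384] and M5): 0.995384 × 0.844800 = 0.8409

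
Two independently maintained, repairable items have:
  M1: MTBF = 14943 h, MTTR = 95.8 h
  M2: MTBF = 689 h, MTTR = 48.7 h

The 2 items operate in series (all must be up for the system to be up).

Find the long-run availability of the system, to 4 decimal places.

0.9280

A(M1) = MTBF/(MTBF+MTTR) = 14943/(14943+95.8) = 0.993630
A(M2) = MTBF/(MTBF+MTTR) = 689/(689+48.7) = 0.933984
Series availability: 0.993630 × 0.933984 = 0.9280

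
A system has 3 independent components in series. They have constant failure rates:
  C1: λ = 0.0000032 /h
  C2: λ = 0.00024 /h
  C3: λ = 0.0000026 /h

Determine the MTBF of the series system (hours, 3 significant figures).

Series of exponential components: λ_sys = Σ λ_i
λ_sys = 0.0000032 + 0.00024 + 0.0000026 = 2.4580e-04 /h
MTBF = 1 / λ_sys = 4070 h

4070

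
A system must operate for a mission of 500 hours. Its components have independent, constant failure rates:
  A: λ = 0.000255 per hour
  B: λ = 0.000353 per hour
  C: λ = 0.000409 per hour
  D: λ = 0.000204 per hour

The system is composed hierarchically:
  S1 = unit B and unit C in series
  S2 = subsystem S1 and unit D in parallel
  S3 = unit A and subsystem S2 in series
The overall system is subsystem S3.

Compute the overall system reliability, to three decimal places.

0.853

R(A) = exp(−0.000255 × 500) = 0.88029
R(B) = exp(−0.000353 × 500) = 0.83820
R(C) = exp(−0.000409 × 500) = 0.81505
R(D) = exp(−0.000204 × 500) = 0.90303
Series (B and C): 0.83820 × 0.81505 = 0.68317
Parallel ([0.68317] and D): 1 − (1 − 0.68317)(1 − 0.90303) = 0.96928
Series (A and [0.96928]): 0.88029 × 0.96928 = 0.853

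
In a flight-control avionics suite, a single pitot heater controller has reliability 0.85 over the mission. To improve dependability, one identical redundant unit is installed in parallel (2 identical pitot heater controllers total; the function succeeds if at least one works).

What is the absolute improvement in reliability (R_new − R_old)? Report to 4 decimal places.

0.1275

R_before = 0.85
R_after = 1 − (1 − 0.85)^2 = 0.9775
ΔR = 0.9775 − 0.85 = 0.1275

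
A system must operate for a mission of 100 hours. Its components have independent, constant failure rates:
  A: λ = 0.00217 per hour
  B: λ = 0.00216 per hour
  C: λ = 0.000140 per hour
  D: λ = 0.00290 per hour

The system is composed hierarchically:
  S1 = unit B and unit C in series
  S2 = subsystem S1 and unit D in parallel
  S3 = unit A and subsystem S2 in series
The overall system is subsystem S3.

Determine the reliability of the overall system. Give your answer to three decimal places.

0.763

R(A) = exp(−0.00217 × 100) = 0.80493
R(B) = exp(−0.00216 × 100) = 0.80574
R(C) = exp(−0.000140 × 100) = 0.98610
R(D) = exp(−0.00290 × 100) = 0.74826
Series (B and C): 0.80574 × 0.98610 = 0.79454
Parallel ([0.79454] and D): 1 − (1 − 0.79454)(1 − 0.74826) = 0.94828
Series (A and [0.94828]): 0.80493 × 0.94828 = 0.763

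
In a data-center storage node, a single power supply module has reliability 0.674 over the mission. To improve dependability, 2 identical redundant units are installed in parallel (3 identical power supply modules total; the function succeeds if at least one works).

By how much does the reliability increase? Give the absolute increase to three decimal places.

R_before = 0.674
R_after = 1 − (1 − 0.674)^3 = 0.965
ΔR = 0.965 − 0.674 = 0.291

0.291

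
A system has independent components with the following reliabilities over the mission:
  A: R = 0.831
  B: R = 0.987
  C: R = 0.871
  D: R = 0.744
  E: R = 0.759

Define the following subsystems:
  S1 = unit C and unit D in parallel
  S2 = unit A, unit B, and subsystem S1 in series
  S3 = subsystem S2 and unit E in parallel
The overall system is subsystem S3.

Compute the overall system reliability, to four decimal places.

0.9501

Parallel (C and D): 1 − (1 − 0.871000)(1 − 0.744000) = 0.966976
Series (A, B, and [0.966976]): 0.831000 × 0.987000 × 0.966976 = 0.793111
Parallel ([0.793111] and E): 1 − (1 − 0.793111)(1 − 0.759000) = 0.9501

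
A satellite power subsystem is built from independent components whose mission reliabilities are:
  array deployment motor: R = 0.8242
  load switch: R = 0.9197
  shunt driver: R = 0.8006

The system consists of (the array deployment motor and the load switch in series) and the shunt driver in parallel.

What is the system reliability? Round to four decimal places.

0.9517

Series (array deployment motor and load switch): 0.824200 × 0.919700 = 0.758017
Parallel ([0.758017] and shunt driver): 1 − (1 − 0.758017)(1 − 0.800600) = 0.9517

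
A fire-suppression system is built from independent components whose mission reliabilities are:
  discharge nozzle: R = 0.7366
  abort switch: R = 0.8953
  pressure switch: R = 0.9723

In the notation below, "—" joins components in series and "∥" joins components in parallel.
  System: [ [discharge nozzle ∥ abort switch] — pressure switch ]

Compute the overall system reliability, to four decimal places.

Parallel (discharge nozzle and abort switch): 1 − (1 − 0.736600)(1 − 0.895300) = 0.972422
Series ([0.972422] and pressure switch): 0.972422 × 0.972300 = 0.9455

0.9455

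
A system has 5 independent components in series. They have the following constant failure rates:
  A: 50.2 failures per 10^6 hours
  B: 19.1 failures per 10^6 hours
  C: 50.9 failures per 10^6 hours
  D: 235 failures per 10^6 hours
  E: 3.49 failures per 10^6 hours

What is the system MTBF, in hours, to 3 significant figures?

Series of exponential components: λ_sys = Σ λ_i
λ_sys = 0.0000502 + 0.0000191 + 0.0000509 + 0.000235 + 0.00000349 = 3.5869e-04 /h
MTBF = 1 / λ_sys = 2790 h

2790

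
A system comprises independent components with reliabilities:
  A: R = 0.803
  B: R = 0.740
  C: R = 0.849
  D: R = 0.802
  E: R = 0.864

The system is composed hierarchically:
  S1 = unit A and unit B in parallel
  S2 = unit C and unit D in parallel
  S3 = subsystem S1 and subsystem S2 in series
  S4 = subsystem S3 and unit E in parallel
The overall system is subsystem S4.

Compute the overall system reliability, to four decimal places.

Parallel (A and B): 1 − (1 − 0.803000)(1 − 0.740000) = 0.948780
Parallel (C and D): 1 − (1 − 0.849000)(1 − 0.802000) = 0.970102
Series ([0.948780] and [0.970102]): 0.948780 × 0.970102 = 0.920413
Parallel ([0.920413] and E): 1 − (1 − 0.920413)(1 − 0.864000) = 0.9892

0.9892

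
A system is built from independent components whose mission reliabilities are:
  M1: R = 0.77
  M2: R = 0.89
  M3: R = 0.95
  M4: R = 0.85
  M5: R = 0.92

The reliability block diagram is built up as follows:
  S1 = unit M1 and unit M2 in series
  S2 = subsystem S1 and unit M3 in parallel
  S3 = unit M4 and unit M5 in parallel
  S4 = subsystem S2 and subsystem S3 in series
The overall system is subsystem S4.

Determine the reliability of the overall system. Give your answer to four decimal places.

Series (M1 and M2): 0.770000 × 0.890000 = 0.685300
Parallel ([0.685300] and M3): 1 − (1 − 0.685300)(1 − 0.950000) = 0.984265
Parallel (M4 and M5): 1 − (1 − 0.850000)(1 − 0.920000) = 0.988000
Series ([0.984265] and [0.988000]): 0.984265 × 0.988000 = 0.9725

0.9725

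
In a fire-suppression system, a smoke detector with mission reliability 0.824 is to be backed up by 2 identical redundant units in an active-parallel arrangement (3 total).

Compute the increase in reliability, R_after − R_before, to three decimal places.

R_before = 0.824
R_after = 1 − (1 − 0.824)^3 = 0.995
ΔR = 0.995 − 0.824 = 0.171

0.171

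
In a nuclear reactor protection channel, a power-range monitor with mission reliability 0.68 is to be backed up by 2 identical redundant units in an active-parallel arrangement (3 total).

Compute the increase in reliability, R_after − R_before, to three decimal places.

0.287

R_before = 0.68
R_after = 1 − (1 − 0.68)^3 = 0.967
ΔR = 0.967 − 0.68 = 0.287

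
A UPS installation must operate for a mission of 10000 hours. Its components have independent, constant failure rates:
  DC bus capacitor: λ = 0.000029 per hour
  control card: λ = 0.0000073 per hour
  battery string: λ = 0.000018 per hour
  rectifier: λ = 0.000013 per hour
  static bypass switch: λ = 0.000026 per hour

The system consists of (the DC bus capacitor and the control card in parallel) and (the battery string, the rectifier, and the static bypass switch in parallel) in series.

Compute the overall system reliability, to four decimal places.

0.9778

R(DC bus capacitor) = exp(−0.000029 × 10000) = 0.748264
R(control card) = exp(−0.0000073 × 10000) = 0.929601
R(battery string) = exp(−0.000018 × 10000) = 0.835270
R(rectifier) = exp(−0.000013 × 10000) = 0.878095
R(static bypass switch) = exp(−0.000026 × 10000) = 0.771052
Parallel (DC bus capacitor and control card): 1 − (1 − 0.748264)(1 − 0.929601) = 0.982278
Parallel (battery string, rectifier, and static bypass switch): 1 − (1 − 0.835270)(1 − 0.878095)(1 − 0.771052) = 0.995402
Series ([0.982278] and [0.995402]): 0.982278 × 0.995402 = 0.9778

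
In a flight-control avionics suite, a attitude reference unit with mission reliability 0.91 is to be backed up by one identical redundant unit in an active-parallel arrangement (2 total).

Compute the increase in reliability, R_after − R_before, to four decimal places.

R_before = 0.91
R_after = 1 − (1 − 0.91)^2 = 0.9919
ΔR = 0.9919 − 0.91 = 0.0819

0.0819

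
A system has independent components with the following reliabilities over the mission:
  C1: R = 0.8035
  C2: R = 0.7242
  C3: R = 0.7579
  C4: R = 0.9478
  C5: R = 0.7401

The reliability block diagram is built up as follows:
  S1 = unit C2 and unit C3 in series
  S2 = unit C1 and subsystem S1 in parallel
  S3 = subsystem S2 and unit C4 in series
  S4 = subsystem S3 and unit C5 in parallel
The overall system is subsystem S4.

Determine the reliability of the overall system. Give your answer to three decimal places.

0.965

Series (C2 and C3): 0.72420 × 0.75790 = 0.54887
Parallel (C1 and [0.54887]): 1 − (1 − 0.80350)(1 − 0.54887) = 0.91135
Series ([0.91135] and C4): 0.91135 × 0.94780 = 0.86378
Parallel ([0.86378] and C5): 1 − (1 − 0.86378)(1 − 0.74010) = 0.965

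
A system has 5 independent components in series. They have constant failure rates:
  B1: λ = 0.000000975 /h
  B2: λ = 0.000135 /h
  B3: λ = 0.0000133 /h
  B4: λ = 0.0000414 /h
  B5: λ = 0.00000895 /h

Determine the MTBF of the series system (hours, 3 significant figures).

5010

Series of exponential components: λ_sys = Σ λ_i
λ_sys = 0.000000975 + 0.000135 + 0.0000133 + 0.0000414 + 0.00000895 = 1.9962e-04 /h
MTBF = 1 / λ_sys = 5010 h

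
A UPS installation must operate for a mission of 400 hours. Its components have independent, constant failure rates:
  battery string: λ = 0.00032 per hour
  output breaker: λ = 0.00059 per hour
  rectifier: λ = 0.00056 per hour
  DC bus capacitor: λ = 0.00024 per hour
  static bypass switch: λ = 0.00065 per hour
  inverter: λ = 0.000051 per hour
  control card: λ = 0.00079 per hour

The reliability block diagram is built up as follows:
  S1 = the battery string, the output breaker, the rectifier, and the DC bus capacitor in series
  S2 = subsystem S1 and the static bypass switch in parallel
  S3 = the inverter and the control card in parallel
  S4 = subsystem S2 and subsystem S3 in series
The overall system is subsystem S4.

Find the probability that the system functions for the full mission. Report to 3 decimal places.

R(battery string) = exp(−0.00032 × 400) = 0.87985
R(output breaker) = exp(−0.00059 × 400) = 0.78978
R(rectifier) = exp(−0.00056 × 400) = 0.79932
R(DC bus capacitor) = exp(−0.00024 × 400) = 0.90846
R(static bypass switch) = exp(−0.00065 × 400) = 0.77105
R(inverter) = exp(−0.000051 × 400) = 0.97981
R(control card) = exp(−0.00079 × 400) = 0.72906
Series (battery string, output breaker, rectifier, and DC bus capacitor): 0.87985 × 0.78978 × 0.79932 × 0.90846 = 0.50459
Parallel ([0.50459] and static bypass switch): 1 − (1 − 0.50459)(1 − 0.77105) = 0.88658
Parallel (inverter and control card): 1 − (1 − 0.97981)(1 − 0.72906) = 0.99453
Series ([0.88658] and [0.99453]): 0.88658 × 0.99453 = 0.882

0.882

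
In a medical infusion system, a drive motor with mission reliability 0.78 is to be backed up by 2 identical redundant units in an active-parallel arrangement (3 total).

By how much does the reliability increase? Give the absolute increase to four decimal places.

0.2094

R_before = 0.78
R_after = 1 − (1 − 0.78)^3 = 0.9894
ΔR = 0.9894 − 0.78 = 0.2094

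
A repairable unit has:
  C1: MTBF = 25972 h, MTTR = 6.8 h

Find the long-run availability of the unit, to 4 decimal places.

0.9997

A(C1) = MTBF/(MTBF+MTTR) = 25972/(25972+6.8) = 0.9997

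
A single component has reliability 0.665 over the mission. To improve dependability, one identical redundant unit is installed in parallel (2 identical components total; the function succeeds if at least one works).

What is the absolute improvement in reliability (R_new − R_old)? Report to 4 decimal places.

R_before = 0.665
R_after = 1 − (1 − 0.665)^2 = 0.8878
ΔR = 0.8878 − 0.665 = 0.2228

0.2228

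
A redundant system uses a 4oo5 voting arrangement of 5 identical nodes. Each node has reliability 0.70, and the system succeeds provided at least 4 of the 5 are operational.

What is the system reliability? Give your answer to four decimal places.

0.5282

R = Σ_{i=4}^{5} C(5,i) p^i (1−p)^{5−i} with p = 0.70
C(5,4)·0.70^4·0.30^1 = 0.360150
C(5,5)·0.70^5·0.30^0 = 0.168070
Sum = 0.5282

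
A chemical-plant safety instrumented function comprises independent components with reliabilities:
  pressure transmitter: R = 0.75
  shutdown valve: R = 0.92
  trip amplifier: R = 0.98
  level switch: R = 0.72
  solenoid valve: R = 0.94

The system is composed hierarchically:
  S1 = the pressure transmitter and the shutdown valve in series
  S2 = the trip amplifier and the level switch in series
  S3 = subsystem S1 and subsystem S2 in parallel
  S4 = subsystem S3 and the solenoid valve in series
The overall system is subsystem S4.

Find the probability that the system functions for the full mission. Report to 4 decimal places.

0.8542

Series (pressure transmitter and shutdown valve): 0.750000 × 0.920000 = 0.690000
Series (trip amplifier and level switch): 0.980000 × 0.720000 = 0.705600
Parallel ([0.690000] and [0.705600]): 1 − (1 − 0.690000)(1 − 0.705600) = 0.908736
Series ([0.908736] and solenoid valve): 0.908736 × 0.940000 = 0.8542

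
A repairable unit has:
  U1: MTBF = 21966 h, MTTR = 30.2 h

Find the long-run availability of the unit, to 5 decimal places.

0.99863

A(U1) = MTBF/(MTBF+MTTR) = 21966/(21966+30.2) = 0.99863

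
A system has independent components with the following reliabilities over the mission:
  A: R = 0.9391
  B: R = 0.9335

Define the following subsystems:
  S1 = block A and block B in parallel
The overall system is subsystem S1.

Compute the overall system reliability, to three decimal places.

Parallel (A and B): 1 − (1 − 0.93910)(1 − 0.93350) = 0.996

0.996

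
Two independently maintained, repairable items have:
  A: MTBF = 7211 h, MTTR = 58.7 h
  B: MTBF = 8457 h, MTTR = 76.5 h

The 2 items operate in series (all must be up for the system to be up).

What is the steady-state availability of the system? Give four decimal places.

A(A) = MTBF/(MTBF+MTTR) = 7211/(7211+58.7) = 0.991925
A(B) = MTBF/(MTBF+MTTR) = 8457/(8457+76.5) = 0.991035
Series availability: 0.991925 × 0.991035 = 0.9830

0.9830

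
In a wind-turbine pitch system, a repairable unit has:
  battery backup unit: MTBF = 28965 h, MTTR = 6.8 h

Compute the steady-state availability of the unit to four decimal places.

A(battery backup unit) = MTBF/(MTBF+MTTR) = 28965/(28965+6.8) = 0.9998

0.9998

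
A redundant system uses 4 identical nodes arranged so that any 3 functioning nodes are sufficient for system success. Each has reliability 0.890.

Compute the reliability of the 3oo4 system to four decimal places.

0.9376

R = Σ_{i=3}^{4} C(4,i) p^i (1−p)^{4−i} with p = 0.890
C(4,3)·0.890^3·0.110^1 = 0.310186
C(4,4)·0.890^4·0.110^0 = 0.627422
Sum = 0.9376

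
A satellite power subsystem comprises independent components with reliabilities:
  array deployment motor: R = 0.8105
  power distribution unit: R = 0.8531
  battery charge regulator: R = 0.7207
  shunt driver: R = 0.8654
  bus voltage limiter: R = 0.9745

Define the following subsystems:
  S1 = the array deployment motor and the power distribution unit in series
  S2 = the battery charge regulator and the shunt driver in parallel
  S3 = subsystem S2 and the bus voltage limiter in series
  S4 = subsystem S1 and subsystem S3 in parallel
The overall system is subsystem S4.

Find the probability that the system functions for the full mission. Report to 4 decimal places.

0.9808

Series (array deployment motor and power distribution unit): 0.810500 × 0.853100 = 0.691438
Parallel (battery charge regulator and shunt driver): 1 − (1 − 0.720700)(1 − 0.865400) = 0.962406
Series ([0.962406] and bus voltage limiter): 0.962406 × 0.974500 = 0.937865
Parallel ([0.691438] and [0.937865]): 1 − (1 − 0.691438)(1 − 0.937865) = 0.9808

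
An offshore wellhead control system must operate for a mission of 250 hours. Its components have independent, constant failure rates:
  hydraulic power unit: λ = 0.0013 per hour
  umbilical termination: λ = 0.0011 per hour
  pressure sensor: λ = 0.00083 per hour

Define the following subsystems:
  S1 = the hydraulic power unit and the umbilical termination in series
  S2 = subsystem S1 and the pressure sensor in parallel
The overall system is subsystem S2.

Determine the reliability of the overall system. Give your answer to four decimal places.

R(hydraulic power unit) = exp(−0.0013 × 250) = 0.722527
R(umbilical termination) = exp(−0.0011 × 250) = 0.759572
R(pressure sensor) = exp(−0.00083 × 250) = 0.812613
Series (hydraulic power unit and umbilical termination): 0.722527 × 0.759572 = 0.548811
Parallel ([0.548811] and pressure sensor): 1 − (1 − 0.548811)(1 − 0.812613) = 0.9155

0.9155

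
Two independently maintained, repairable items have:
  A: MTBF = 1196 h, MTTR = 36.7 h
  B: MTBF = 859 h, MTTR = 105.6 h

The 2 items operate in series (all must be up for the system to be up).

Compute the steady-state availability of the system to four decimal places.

0.8640

A(A) = MTBF/(MTBF+MTTR) = 1196/(1196+36.7) = 0.970228
A(B) = MTBF/(MTBF+MTTR) = 859/(859+105.6) = 0.890525
Series availability: 0.970228 × 0.890525 = 0.8640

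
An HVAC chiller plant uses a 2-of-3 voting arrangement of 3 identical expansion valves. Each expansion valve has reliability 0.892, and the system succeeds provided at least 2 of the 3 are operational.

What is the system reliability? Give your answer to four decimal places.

R = Σ_{i=2}^{3} C(3,i) p^i (1−p)^{3−i} with p = 0.892
C(3,2)·0.892^2·0.108^1 = 0.257795
C(3,3)·0.892^3·0.108^0 = 0.709732
Sum = 0.9675

0.9675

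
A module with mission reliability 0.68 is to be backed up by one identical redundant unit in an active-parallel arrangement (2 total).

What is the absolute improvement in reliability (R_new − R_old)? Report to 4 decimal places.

0.2176

R_before = 0.68
R_after = 1 − (1 − 0.68)^2 = 0.8976
ΔR = 0.8976 − 0.68 = 0.2176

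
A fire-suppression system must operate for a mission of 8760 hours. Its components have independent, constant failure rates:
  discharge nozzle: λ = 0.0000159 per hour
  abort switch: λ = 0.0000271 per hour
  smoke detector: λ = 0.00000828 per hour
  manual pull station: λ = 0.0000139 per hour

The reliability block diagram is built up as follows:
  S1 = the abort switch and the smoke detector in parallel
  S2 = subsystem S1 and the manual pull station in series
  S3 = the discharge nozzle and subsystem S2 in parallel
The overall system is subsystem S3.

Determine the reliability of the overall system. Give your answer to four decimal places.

R(discharge nozzle) = exp(−0.0000159 × 8760) = 0.869981
R(abort switch) = exp(−0.0000271 × 8760) = 0.788679
R(smoke detector) = exp(−0.00000828 × 8760) = 0.930035
R(manual pull station) = exp(−0.0000139 × 8760) = 0.885357
Parallel (abort switch and smoke detector): 1 − (1 − 0.788679)(1 − 0.930035) = 0.985215
Series ([0.985215] and manual pull station): 0.985215 × 0.885357 = 0.872267
Parallel (discharge nozzle and [0.872267]): 1 − (1 − 0.869981)(1 − 0.872267) = 0.9834

0.9834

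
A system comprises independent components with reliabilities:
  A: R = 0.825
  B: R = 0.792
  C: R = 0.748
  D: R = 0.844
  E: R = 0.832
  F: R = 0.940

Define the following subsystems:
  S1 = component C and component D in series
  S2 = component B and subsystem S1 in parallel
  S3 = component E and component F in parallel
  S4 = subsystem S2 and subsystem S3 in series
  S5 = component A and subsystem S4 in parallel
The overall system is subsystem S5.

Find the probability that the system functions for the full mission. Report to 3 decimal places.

0.985

Series (C and D): 0.74800 × 0.84400 = 0.63131
Parallel (B and [0.63131]): 1 − (1 − 0.79200)(1 − 0.63131) = 0.92331
Parallel (E and F): 1 − (1 − 0.83200)(1 − 0.94000) = 0.98992
Series ([0.92331] and [0.98992]): 0.92331 × 0.98992 = 0.91400
Parallel (A and [0.91400]): 1 − (1 − 0.82500)(1 − 0.91400) = 0.985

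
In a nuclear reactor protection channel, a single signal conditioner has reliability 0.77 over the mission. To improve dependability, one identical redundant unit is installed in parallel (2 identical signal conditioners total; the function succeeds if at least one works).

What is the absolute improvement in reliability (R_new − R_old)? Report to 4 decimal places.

R_before = 0.77
R_after = 1 − (1 − 0.77)^2 = 0.9471
ΔR = 0.9471 − 0.77 = 0.1771

0.1771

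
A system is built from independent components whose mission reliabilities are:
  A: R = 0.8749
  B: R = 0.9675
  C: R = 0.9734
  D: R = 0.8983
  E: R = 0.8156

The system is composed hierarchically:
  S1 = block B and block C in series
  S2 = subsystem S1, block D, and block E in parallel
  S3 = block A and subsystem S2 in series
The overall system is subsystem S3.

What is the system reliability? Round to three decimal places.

0.874

Series (B and C): 0.96750 × 0.97340 = 0.94176
Parallel ([0.94176], D, and E): 1 − (1 − 0.94176)(1 − 0.89830)(1 − 0.81560) = 0.99891
Series (A and [0.99891]): 0.87490 × 0.99891 = 0.874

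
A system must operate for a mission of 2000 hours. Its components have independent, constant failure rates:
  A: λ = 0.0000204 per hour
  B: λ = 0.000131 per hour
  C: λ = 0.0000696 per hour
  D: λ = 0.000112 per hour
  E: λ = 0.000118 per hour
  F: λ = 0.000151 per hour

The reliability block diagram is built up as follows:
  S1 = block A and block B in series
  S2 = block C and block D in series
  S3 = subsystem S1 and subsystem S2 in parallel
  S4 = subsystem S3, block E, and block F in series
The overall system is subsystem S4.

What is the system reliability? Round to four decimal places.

0.5375

R(A) = exp(−0.0000204 × 2000) = 0.960021
R(B) = exp(−0.000131 × 2000) = 0.769511
R(C) = exp(−0.0000696 × 2000) = 0.870054
R(D) = exp(−0.000112 × 2000) = 0.799315
R(E) = exp(−0.000118 × 2000) = 0.789781
R(F) = exp(−0.000151 × 2000) = 0.739338
Series (A and B): 0.960021 × 0.769511 = 0.738747
Series (C and D): 0.870054 × 0.799315 = 0.695447
Parallel ([0.738747] and [0.695447]): 1 − (1 − 0.738747)(1 − 0.695447) = 0.920435
Series ([0.920435], E, and F): 0.920435 × 0.789781 × 0.739338 = 0.5375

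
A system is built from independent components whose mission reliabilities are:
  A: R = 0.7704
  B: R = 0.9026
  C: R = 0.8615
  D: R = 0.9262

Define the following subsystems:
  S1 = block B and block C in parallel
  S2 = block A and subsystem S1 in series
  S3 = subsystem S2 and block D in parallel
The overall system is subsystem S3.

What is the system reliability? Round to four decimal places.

0.9823

Parallel (B and C): 1 − (1 − 0.902600)(1 − 0.861500) = 0.986510
Series (A and [0.986510]): 0.770400 × 0.986510 = 0.760007
Parallel ([0.760007] and D): 1 − (1 − 0.760007)(1 − 0.926200) = 0.9823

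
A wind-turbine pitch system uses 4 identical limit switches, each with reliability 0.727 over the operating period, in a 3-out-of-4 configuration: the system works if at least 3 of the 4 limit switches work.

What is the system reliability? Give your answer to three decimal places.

R = Σ_{i=3}^{4} C(4,i) p^i (1−p)^{4−i} with p = 0.727
C(4,3)·0.727^3·0.273^1 = 0.41959
C(4,4)·0.727^4·0.273^0 = 0.27934
Sum = 0.699

0.699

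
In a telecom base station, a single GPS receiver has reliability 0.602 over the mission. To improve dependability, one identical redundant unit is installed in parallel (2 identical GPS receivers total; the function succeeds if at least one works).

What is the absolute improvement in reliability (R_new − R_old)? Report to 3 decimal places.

R_before = 0.602
R_after = 1 − (1 − 0.602)^2 = 0.842
ΔR = 0.842 − 0.602 = 0.240

0.240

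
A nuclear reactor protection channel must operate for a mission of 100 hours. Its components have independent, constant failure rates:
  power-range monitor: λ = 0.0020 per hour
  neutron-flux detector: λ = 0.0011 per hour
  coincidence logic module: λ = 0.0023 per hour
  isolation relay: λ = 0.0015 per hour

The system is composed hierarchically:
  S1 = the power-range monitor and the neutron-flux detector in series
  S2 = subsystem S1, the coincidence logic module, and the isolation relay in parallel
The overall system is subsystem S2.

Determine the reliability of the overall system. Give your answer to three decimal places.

R(power-range monitor) = exp(−0.0020 × 100) = 0.81873
R(neutron-flux detector) = exp(−0.0011 × 100) = 0.89583
R(coincidence logic module) = exp(−0.0023 × 100) = 0.79453
R(isolation relay) = exp(−0.0015 × 100) = 0.86071
Series (power-range monitor and neutron-flux detector): 0.81873 × 0.89583 = 0.73344
Parallel ([0.73344], coincidence logic module, and isolation relay): 1 − (1 − 0.73344)(1 − 0.79453)(1 − 0.86071) = 0.992

0.992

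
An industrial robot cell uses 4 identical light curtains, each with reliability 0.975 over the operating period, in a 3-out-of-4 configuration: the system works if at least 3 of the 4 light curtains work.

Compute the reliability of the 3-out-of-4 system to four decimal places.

0.9964

R = Σ_{i=3}^{4} C(4,i) p^i (1−p)^{4−i} with p = 0.975
C(4,3)·0.975^3·0.025^1 = 0.092686
C(4,4)·0.975^4·0.025^0 = 0.903688
Sum = 0.9964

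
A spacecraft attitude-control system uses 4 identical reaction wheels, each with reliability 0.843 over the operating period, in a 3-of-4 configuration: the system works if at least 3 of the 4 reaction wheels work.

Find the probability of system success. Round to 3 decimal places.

R = Σ_{i=3}^{4} C(4,i) p^i (1−p)^{4−i} with p = 0.843
C(4,3)·0.843^3·0.157^1 = 0.37622
C(4,4)·0.843^4·0.157^0 = 0.50502
Sum = 0.881

0.881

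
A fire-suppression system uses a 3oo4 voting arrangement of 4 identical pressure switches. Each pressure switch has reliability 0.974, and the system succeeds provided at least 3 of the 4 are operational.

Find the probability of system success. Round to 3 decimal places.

0.996

R = Σ_{i=3}^{4} C(4,i) p^i (1−p)^{4−i} with p = 0.974
C(4,3)·0.974^3·0.026^1 = 0.09610
C(4,4)·0.974^4·0.026^0 = 0.89999
Sum = 0.996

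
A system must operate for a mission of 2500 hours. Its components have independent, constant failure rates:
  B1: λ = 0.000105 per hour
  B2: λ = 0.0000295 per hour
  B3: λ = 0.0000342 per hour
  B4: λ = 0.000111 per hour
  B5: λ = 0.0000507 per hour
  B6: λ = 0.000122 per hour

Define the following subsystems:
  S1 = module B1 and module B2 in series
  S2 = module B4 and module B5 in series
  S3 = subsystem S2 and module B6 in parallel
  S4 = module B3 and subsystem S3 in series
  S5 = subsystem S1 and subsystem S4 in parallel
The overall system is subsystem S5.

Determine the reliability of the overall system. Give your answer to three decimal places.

0.954

R(B1) = exp(−0.000105 × 2500) = 0.76913
R(B2) = exp(−0.0000295 × 2500) = 0.92890
R(B3) = exp(−0.0000342 × 2500) = 0.91805
R(B4) = exp(−0.000111 × 2500) = 0.75768
R(B5) = exp(−0.0000507 × 2500) = 0.88095
R(B6) = exp(−0.000122 × 2500) = 0.73712
Series (B1 and B2): 0.76913 × 0.92890 = 0.71444
Series (B4 and B5): 0.75768 × 0.88095 = 0.66748
Parallel ([0.66748] and B6): 1 − (1 − 0.66748)(1 − 0.73712) = 0.91259
Series (B3 and [0.91259]): 0.91805 × 0.91259 = 0.83780
Parallel ([0.71444] and [0.83780]): 1 − (1 − 0.71444)(1 − 0.83780) = 0.954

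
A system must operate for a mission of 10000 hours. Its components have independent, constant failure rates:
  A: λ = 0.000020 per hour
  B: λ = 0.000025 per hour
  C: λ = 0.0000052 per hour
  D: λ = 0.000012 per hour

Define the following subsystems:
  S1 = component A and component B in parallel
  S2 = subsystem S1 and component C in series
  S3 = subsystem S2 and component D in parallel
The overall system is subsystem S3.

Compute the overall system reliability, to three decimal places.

R(A) = exp(−0.000020 × 10000) = 0.81873
R(B) = exp(−0.000025 × 10000) = 0.77880
R(C) = exp(−0.0000052 × 10000) = 0.94933
R(D) = exp(−0.000012 × 10000) = 0.88692
Parallel (A and B): 1 − (1 − 0.81873)(1 − 0.77880) = 0.95990
Series ([0.95990] and C): 0.95990 × 0.94933 = 0.91126
Parallel ([0.91126] and D): 1 − (1 − 0.91126)(1 − 0.88692) = 0.990

0.990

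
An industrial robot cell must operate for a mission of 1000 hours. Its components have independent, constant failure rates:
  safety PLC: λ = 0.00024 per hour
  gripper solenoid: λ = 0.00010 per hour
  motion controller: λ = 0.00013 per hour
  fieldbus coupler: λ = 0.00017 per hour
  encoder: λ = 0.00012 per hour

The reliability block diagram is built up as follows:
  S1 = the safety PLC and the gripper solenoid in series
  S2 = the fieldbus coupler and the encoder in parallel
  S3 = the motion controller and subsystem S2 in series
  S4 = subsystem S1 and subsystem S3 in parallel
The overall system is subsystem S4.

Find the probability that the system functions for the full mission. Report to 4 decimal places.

0.9604

R(safety PLC) = exp(−0.00024 × 1000) = 0.786628
R(gripper solenoid) = exp(−0.00010 × 1000) = 0.904837
R(motion controller) = exp(−0.00013 × 1000) = 0.878095
R(fieldbus coupler) = exp(−0.00017 × 1000) = 0.843665
R(encoder) = exp(−0.00012 × 1000) = 0.886920
Series (safety PLC and gripper solenoid): 0.786628 × 0.904837 = 0.711770
Parallel (fieldbus coupler and encoder): 1 − (1 − 0.843665)(1 − 0.886920) = 0.982322
Series (motion controller and [0.982322]): 0.878095 × 0.982322 = 0.862572
Parallel ([0.711770] and [0.862572]): 1 − (1 − 0.711770)(1 − 0.862572) = 0.9604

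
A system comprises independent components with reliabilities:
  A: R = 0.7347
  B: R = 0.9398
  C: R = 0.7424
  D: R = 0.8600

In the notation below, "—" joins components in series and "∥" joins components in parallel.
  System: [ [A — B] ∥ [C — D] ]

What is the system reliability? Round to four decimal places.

0.8881

Series (A and B): 0.734700 × 0.939800 = 0.690471
Series (C and D): 0.742400 × 0.860000 = 0.638464
Parallel ([0.690471] and [0.638464]): 1 − (1 − 0.690471)(1 − 0.638464) = 0.8881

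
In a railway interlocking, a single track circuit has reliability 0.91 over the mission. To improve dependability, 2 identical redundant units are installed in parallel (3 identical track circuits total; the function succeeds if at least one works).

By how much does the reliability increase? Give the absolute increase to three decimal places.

R_before = 0.91
R_after = 1 − (1 − 0.91)^3 = 0.999
ΔR = 0.999 − 0.91 = 0.089

0.089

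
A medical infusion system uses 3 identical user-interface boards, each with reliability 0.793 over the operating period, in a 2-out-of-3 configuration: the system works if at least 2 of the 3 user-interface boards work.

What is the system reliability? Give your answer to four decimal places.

R = Σ_{i=2}^{3} C(3,i) p^i (1−p)^{3−i} with p = 0.793
C(3,2)·0.793^2·0.207^1 = 0.390515
C(3,3)·0.793^3·0.207^0 = 0.498677
Sum = 0.8892

0.8892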